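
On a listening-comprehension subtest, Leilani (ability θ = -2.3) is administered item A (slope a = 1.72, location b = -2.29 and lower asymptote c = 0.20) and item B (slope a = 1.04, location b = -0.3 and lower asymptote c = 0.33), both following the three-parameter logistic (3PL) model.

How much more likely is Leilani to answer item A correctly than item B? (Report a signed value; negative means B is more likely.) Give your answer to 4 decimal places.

P(θ) = c + (1 − c) · 1 / (1 + exp(−a(θ − b)))
P_A = 0.5966
P_B = 0.4044
P_A − P_B = 0.1922

0.1922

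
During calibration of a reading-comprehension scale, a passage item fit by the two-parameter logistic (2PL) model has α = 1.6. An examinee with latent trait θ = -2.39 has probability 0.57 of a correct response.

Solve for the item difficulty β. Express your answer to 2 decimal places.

-2.57

P(θ) = 1 / (1 + exp(−α(θ − β)))
logit(0.57) = ln(0.57/0.43) = 0.2819
β = θ − logit/(α) = -2.39 − 0.2819/1.6000 = -2.5662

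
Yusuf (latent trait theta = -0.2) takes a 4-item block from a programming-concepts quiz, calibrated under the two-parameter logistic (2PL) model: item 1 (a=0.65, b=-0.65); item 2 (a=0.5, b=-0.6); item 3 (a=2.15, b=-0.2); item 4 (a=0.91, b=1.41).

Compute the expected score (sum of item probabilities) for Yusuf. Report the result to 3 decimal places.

1.810

P(theta) = 1 / (1 + exp(−a(theta − b)))
P_1 = 1/(1+e^{-0.2925}) = 0.5726
P_2 = 1/(1+e^{-0.2000}) = 0.5498
P_3 = 1/(1+e^{0.0000}) = 0.5000
P_4 = 1/(1+e^{1.4651}) = 0.1877
E[score] = 0.5726 + 0.5498 + 0.5000 + 0.1877 = 1.8101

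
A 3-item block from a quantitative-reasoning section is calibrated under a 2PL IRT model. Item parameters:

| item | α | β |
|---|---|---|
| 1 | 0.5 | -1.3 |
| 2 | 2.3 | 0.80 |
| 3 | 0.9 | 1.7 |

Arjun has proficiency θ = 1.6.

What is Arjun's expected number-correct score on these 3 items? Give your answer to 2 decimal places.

2.15

P(θ) = 1 / (1 + exp(−α(θ − β)))
P_1 = 1/(1+e^{-1.4500}) = 0.8100
P_2 = 1/(1+e^{-1.8400}) = 0.8629
P_3 = 1/(1+e^{0.0900}) = 0.4775
E[score] = 0.8100 + 0.8629 + 0.4775 = 2.1505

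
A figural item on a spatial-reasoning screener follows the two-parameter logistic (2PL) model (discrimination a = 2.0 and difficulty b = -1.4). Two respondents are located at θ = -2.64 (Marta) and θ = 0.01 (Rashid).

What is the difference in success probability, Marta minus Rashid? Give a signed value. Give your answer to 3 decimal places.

P(θ) = 1 / (1 + exp(−a(θ − b)))
P(Marta) = 0.0773  [exponent -2.4800]
P(Rashid) = 0.9437  [exponent 2.8200]
Difference = 0.0773 − 0.9437 = -0.8665

-0.866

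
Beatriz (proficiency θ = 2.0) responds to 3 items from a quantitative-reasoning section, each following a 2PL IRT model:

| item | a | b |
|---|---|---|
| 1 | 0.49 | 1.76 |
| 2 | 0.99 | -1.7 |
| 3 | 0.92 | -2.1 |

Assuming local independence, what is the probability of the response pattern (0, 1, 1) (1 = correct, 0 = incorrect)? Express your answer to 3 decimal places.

0.449

P(θ) = 1 / (1 + exp(−a(θ − b)))
P_1 = 1/(1+e^{-0.1176}) = 0.5294
P_2 = 1/(1+e^{-3.6630}) = 0.9750
P_3 = 1/(1+e^{-3.7720}) = 0.9775
L = (1−P_1) × P_2 × P_3 = 0.4706 × 0.9750 × 0.9775 = 0.44854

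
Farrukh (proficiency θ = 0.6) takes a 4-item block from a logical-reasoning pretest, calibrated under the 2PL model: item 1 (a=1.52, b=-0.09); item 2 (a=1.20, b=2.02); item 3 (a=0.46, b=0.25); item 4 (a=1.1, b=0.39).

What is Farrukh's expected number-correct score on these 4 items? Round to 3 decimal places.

P(θ) = 1 / (1 + exp(−a(θ − b)))
P_1 = 1/(1+e^{-1.0488}) = 0.7405
P_2 = 1/(1+e^{1.7040}) = 0.1539
P_3 = 1/(1+e^{-0.1610}) = 0.5402
P_4 = 1/(1+e^{-0.2310}) = 0.5575
E[score] = 0.7405 + 0.1539 + 0.5402 + 0.5575 = 1.9921

1.992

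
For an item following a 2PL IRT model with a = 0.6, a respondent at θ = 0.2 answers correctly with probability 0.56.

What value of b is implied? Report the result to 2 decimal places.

P(θ) = 1 / (1 + exp(−a(θ − b)))
logit(0.56) = ln(0.56/0.44) = 0.2412
b = θ − logit/(a) = 0.2 − 0.2412/0.6000 = -0.2019

-0.20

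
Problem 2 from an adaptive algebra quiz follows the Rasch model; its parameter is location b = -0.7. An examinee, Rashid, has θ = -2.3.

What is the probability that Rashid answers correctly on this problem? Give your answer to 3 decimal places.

P(θ) = 1 / (1 + exp(−(θ − b)))
Exponent: (-2.3 − (-0.7)) = -1.6000
1/(1 + e^{1.6000}) = 0.1680
P = 0.1680

0.168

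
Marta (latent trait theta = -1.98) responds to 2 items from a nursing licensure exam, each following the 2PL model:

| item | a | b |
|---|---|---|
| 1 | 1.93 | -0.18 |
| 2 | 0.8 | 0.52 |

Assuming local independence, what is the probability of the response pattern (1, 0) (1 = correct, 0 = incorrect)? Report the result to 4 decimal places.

P(theta) = 1 / (1 + exp(−a(theta − b)))
P_1 = 1/(1+e^{3.4740}) = 0.0301
P_2 = 1/(1+e^{2.0000}) = 0.1192
L = P_1 × (1−P_2) = 0.0301 × 0.8808 = 0.02648

0.0265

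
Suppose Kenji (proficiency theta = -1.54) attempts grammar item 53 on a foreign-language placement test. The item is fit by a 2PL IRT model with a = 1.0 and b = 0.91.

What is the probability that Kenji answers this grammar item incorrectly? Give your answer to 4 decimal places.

0.9206

P(theta) = 1 / (1 + exp(−a(theta − b)))
Exponent: 1.0 × (-1.54 − 0.91) = -2.4500
1/(1 + e^{2.4500}) = 0.0794
P(incorrect) = 1 − 0.0794 = 0.9206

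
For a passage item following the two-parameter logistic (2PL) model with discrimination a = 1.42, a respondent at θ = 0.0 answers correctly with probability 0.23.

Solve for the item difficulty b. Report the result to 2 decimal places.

P(θ) = 1 / (1 + exp(−a(θ − b)))
logit(0.23) = ln(0.23/0.77) = -1.2083
b = θ − logit/(a) = 0.0 − (-1.2083)/1.4200 = 0.8509

0.85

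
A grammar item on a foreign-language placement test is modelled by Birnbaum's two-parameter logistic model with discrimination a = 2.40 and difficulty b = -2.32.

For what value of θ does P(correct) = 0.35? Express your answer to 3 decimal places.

P(θ) = 1 / (1 + exp(−a(θ − b)))
logit = ln(0.3500/0.6500) = -0.6190
θ = b + logit/(a) = -2.32 + (-0.6190)/2.4000 = -2.5779

-2.578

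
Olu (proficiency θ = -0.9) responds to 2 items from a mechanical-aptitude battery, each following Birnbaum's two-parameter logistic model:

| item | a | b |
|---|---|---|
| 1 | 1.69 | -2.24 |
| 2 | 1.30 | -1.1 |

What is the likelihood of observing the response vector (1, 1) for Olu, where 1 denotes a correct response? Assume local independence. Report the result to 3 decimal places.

P(θ) = 1 / (1 + exp(−a(θ − b)))
P_1 = 1/(1+e^{-2.2646}) = 0.9059
P_2 = 1/(1+e^{-0.2600}) = 0.5646
L = P_1 × P_2 = 0.9059 × 0.5646 = 0.51151

0.512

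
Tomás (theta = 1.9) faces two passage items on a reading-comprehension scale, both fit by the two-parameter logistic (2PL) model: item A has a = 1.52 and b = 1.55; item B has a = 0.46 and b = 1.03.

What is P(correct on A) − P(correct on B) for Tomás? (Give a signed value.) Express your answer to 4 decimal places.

0.0312

P(theta) = 1 / (1 + exp(−a(theta − b)))
P_A = 0.6299
P_B = 0.5987
P_A − P_B = 0.0312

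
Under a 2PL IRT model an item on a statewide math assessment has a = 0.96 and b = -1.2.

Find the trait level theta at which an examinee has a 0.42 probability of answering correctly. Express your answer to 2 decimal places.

-1.54

P(theta) = 1 / (1 + exp(−a(theta − b)))
logit = ln(0.4200/0.5800) = -0.3228
theta = b + logit/(a) = -1.2 + (-0.3228)/0.9600 = -1.5362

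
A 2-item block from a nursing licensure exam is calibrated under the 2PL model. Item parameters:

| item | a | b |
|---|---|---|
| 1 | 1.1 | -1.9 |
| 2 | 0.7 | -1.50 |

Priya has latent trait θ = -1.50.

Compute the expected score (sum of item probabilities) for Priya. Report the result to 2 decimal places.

1.11

P(θ) = 1 / (1 + exp(−a(θ − b)))
P_1 = 1/(1+e^{-0.4400}) = 0.6083
P_2 = 1/(1+e^{0.0000}) = 0.5000
E[score] = 0.6083 + 0.5000 = 1.1083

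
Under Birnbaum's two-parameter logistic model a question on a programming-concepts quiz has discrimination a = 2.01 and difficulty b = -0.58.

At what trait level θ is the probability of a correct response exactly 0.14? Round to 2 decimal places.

P(θ) = 1 / (1 + exp(−a(θ − b)))
logit = ln(0.1400/0.8600) = -1.8153
θ = b + logit/(a) = -0.58 + (-1.8153)/2.0100 = -1.4831

-1.48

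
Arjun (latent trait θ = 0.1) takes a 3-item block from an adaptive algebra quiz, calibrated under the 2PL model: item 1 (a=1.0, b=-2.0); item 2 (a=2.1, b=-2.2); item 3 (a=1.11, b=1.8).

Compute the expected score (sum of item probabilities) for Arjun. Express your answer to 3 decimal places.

2.015

P(θ) = 1 / (1 + exp(−a(θ − b)))
P_1 = 1/(1+e^{-2.1000}) = 0.8909
P_2 = 1/(1+e^{-4.8300}) = 0.9921
P_3 = 1/(1+e^{1.8870}) = 0.1316
E[score] = 0.8909 + 0.9921 + 0.1316 = 2.0146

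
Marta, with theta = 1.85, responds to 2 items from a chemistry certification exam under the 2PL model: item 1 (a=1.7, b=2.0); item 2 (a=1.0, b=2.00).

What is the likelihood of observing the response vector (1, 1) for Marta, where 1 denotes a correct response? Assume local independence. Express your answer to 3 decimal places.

P(theta) = 1 / (1 + exp(−a(theta − b)))
P_1 = 1/(1+e^{0.2550}) = 0.4366
P_2 = 1/(1+e^{0.1500}) = 0.4626
L = P_1 × P_2 = 0.4366 × 0.4626 = 0.20195

0.202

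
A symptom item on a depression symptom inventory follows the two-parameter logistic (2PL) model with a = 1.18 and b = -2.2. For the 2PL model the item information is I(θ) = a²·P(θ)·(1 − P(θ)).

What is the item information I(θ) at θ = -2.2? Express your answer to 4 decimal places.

0.3481

P = 1/(1+e^{0.0000}) = 0.5000
P(1−P) = 0.5000 × 0.5000 = 0.2500
I = a² × P(1−P) = 1.18² × 0.2500 = 0.34810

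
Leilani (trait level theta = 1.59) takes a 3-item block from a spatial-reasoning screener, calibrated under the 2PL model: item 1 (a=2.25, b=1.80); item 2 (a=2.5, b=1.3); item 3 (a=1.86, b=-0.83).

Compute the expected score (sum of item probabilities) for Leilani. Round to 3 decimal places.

P(theta) = 1 / (1 + exp(−a(theta − b)))
P_1 = 1/(1+e^{0.4725}) = 0.3840
P_2 = 1/(1+e^{-0.7250}) = 0.6737
P_3 = 1/(1+e^{-4.5012}) = 0.9890
E[score] = 0.3840 + 0.6737 + 0.9890 = 2.0468

2.047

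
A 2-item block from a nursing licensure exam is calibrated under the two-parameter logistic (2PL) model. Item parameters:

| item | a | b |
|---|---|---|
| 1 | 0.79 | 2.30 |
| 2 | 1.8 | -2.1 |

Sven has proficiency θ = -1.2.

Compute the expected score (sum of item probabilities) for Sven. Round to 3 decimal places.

P(θ) = 1 / (1 + exp(−a(θ − b)))
P_1 = 1/(1+e^{2.7650}) = 0.0592
P_2 = 1/(1+e^{-1.6200}) = 0.8348
E[score] = 0.0592 + 0.8348 = 0.8940

0.894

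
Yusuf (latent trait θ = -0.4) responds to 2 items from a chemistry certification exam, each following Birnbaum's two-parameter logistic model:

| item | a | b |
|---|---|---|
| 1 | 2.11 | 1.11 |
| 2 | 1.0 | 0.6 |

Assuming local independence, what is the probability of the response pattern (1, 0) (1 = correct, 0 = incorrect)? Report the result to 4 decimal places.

P(θ) = 1 / (1 + exp(−a(θ − b)))
P_1 = 1/(1+e^{3.1861}) = 0.0397
P_2 = 1/(1+e^{1.0000}) = 0.2689
L = P_1 × (1−P_2) = 0.0397 × 0.7311 = 0.02902

0.0290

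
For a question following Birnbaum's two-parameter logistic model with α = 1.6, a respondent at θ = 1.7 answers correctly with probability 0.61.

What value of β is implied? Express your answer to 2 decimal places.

P(θ) = 1 / (1 + exp(−α(θ − β)))
logit(0.61) = ln(0.61/0.39) = 0.4473
β = θ − logit/(α) = 1.7 − 0.4473/1.6000 = 1.4204

1.42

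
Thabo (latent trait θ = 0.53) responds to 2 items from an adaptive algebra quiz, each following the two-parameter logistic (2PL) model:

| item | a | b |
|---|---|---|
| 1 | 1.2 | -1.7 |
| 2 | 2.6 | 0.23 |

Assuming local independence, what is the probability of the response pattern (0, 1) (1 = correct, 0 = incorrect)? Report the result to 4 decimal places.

P(θ) = 1 / (1 + exp(−a(θ − b)))
P_1 = 1/(1+e^{-2.6760}) = 0.9356
P_2 = 1/(1+e^{-0.7800}) = 0.6857
L = (1−P_1) × P_2 = 0.0644 × 0.6857 = 0.04416

0.0442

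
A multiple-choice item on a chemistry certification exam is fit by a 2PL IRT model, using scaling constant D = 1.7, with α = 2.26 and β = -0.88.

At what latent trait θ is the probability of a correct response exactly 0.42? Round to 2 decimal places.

P(θ) = 1 / (1 + exp(−D·α(θ − β)))
logit = ln(0.4200/0.5800) = -0.3228
θ = β + logit/(1.7·α) = -0.88 + (-0.3228)/3.8420 = -0.9640

-0.96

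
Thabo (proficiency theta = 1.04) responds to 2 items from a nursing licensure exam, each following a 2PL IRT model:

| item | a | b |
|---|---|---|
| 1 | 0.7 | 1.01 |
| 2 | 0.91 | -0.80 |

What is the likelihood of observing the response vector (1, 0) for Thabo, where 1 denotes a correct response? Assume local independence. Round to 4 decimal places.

P(theta) = 1 / (1 + exp(−a(theta − b)))
P_1 = 1/(1+e^{-0.0210}) = 0.5052
P_2 = 1/(1+e^{-1.6744}) = 0.8422
L = P_1 × (1−P_2) = 0.5052 × 0.1578 = 0.07975

0.0797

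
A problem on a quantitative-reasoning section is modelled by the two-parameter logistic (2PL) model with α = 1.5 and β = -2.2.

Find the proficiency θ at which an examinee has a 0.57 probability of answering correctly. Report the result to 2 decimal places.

P(θ) = 1 / (1 + exp(−α(θ − β)))
logit = ln(0.5700/0.4300) = 0.2819
θ = β + logit/(α) = -2.2 + 0.2819/1.5000 = -2.0121

-2.01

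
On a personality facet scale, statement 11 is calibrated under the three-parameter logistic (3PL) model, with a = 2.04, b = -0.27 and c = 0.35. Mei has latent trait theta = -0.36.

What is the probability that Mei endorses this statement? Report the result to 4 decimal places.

0.6452

P(theta) = c + (1 − c) · 1 / (1 + exp(−a(theta − b)))
Exponent: 2.04 × (-0.36 − (-0.27)) = -0.1836
1/(1 + e^{0.1836}) = 0.4542
P = 0.35 + 0.65 × 0.4542 = 0.6452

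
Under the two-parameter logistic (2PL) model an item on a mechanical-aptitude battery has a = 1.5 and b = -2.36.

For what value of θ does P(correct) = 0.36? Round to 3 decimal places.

P(θ) = 1 / (1 + exp(−a(θ − b)))
logit = ln(0.3600/0.6400) = -0.5754
θ = b + logit/(a) = -2.36 + (-0.5754)/1.5000 = -2.7436

-2.744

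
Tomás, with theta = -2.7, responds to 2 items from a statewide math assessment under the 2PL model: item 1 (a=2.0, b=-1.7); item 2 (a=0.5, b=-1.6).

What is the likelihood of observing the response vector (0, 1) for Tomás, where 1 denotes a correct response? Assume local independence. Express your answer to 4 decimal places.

0.3223

P(theta) = 1 / (1 + exp(−a(theta − b)))
P_1 = 1/(1+e^{2.0000}) = 0.1192
P_2 = 1/(1+e^{0.5500}) = 0.3659
L = (1−P_1) × P_2 = 0.8808 × 0.3659 = 0.32225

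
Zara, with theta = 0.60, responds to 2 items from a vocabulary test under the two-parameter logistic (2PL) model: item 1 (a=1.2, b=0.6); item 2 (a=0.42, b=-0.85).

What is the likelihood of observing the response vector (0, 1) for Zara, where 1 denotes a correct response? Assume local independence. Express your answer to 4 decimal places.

0.3239

P(theta) = 1 / (1 + exp(−a(theta − b)))
P_1 = 1/(1+e^{0.0000}) = 0.5000
P_2 = 1/(1+e^{-0.6090}) = 0.6477
L = (1−P_1) × P_2 = 0.5000 × 0.6477 = 0.32386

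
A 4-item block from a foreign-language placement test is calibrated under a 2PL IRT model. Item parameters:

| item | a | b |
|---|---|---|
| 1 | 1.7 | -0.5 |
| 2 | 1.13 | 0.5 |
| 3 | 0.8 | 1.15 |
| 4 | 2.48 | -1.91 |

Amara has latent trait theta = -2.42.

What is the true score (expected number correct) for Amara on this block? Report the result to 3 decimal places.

P(theta) = 1 / (1 + exp(−a(theta − b)))
P_1 = 1/(1+e^{3.2640}) = 0.0368
P_2 = 1/(1+e^{3.2996}) = 0.0356
P_3 = 1/(1+e^{2.8560}) = 0.0544
P_4 = 1/(1+e^{1.2648}) = 0.2201
E[score] = 0.0368 + 0.0356 + 0.0544 + 0.2201 = 0.3469

0.347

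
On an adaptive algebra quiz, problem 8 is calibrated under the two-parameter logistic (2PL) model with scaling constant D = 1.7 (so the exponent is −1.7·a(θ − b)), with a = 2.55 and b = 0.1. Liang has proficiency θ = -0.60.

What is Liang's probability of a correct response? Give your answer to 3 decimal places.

0.046

P(θ) = 1 / (1 + exp(−D·a(θ − b)))
Exponent: 1.7 × 2.55 × (-0.60 − 0.1) = -3.0345
1/(1 + e^{3.0345}) = 0.0459
P = 0.0459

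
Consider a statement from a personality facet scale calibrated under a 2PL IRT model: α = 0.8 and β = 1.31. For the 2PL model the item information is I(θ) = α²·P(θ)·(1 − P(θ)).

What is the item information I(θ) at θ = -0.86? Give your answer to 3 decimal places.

P = 1/(1+e^{1.7360}) = 0.1498
P(1−P) = 0.1498 × 0.8502 = 0.1274
I = α² × P(1−P) = 0.8² × 0.1274 = 0.08152

0.082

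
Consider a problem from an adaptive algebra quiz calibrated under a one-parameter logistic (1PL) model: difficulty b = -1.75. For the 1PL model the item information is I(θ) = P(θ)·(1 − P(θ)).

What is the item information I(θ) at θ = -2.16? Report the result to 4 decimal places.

0.2398

P = 1/(1+e^{0.4100}) = 0.3989
P(1−P) = 0.3989 × 0.6011 = 0.2398
I = P(1−P) = 0.23978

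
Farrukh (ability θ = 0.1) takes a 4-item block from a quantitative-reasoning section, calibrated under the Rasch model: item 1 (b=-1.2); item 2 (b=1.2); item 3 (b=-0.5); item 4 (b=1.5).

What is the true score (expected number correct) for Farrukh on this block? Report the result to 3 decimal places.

P(θ) = 1 / (1 + exp(−(θ − b)))
P_1 = 1/(1+e^{-1.3000}) = 0.7858
P_2 = 1/(1+e^{1.1000}) = 0.2497
P_3 = 1/(1+e^{-0.6000}) = 0.6457
P_4 = 1/(1+e^{1.4000}) = 0.1978
E[score] = 0.7858 + 0.2497 + 0.6457 + 0.1978 = 1.8790

1.879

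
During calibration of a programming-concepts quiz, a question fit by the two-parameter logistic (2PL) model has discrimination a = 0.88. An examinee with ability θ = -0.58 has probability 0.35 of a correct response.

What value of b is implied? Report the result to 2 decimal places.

P(θ) = 1 / (1 + exp(−a(θ − b)))
logit(0.35) = ln(0.35/0.65) = -0.6190
b = θ − logit/(a) = -0.58 − (-0.6190)/0.8800 = 0.1235

0.12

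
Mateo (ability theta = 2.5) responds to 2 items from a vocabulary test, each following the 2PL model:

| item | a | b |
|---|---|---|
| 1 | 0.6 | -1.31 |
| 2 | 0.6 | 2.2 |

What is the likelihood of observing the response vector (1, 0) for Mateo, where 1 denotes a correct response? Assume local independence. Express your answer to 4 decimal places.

0.4131

P(theta) = 1 / (1 + exp(−a(theta − b)))
P_1 = 1/(1+e^{-2.2860}) = 0.9077
P_2 = 1/(1+e^{-0.1800}) = 0.5449
L = P_1 × (1−P_2) = 0.9077 × 0.4551 = 0.41312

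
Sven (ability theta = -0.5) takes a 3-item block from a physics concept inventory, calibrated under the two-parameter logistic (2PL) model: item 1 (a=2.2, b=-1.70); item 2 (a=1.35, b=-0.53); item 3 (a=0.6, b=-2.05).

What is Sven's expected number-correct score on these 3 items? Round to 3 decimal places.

2.161

P(theta) = 1 / (1 + exp(−a(theta − b)))
P_1 = 1/(1+e^{-2.6400}) = 0.9334
P_2 = 1/(1+e^{-0.0405}) = 0.5101
P_3 = 1/(1+e^{-0.9300}) = 0.7171
E[score] = 0.9334 + 0.5101 + 0.7171 = 2.1606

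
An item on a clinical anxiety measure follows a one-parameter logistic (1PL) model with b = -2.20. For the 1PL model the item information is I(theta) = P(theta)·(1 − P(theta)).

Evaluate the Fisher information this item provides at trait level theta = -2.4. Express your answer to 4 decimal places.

P = 1/(1+e^{0.2000}) = 0.4502
P(1−P) = 0.4502 × 0.5498 = 0.2475
I = P(1−P) = 0.24752

0.2475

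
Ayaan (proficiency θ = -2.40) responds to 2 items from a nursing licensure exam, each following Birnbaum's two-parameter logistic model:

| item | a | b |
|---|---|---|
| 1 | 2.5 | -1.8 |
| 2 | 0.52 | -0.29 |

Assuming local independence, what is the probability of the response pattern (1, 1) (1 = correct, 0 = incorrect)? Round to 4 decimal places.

0.0457

P(θ) = 1 / (1 + exp(−a(θ − b)))
P_1 = 1/(1+e^{1.5000}) = 0.1824
P_2 = 1/(1+e^{1.0972}) = 0.2503
L = P_1 × P_2 = 0.1824 × 0.2503 = 0.04565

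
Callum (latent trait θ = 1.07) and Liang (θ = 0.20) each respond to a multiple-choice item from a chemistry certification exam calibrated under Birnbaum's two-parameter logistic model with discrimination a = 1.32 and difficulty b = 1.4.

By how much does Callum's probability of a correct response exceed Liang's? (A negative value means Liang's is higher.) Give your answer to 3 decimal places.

0.223

P(θ) = 1 / (1 + exp(−a(θ − b)))
P(Callum) = 0.3928  [exponent -0.4356]
P(Liang) = 0.1702  [exponent -1.5840]
Difference = 0.3928 − 0.1702 = 0.2226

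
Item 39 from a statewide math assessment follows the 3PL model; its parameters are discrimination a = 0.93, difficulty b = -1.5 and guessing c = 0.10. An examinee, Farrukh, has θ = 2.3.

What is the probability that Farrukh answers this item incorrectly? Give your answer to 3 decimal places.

0.026

P(θ) = c + (1 − c) · 1 / (1 + exp(−a(θ − b)))
Exponent: 0.93 × (2.3 − (-1.5)) = 3.5340
1/(1 + e^{-3.5340}) = 0.9716
P = 0.10 + 0.90 × 0.9716 = 0.9745
P(incorrect) = 1 − 0.9745 = 0.0255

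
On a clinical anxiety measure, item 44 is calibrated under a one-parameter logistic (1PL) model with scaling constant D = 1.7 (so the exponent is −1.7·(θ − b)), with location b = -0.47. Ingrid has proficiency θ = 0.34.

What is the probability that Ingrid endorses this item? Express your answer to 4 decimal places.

0.7985

P(θ) = 1 / (1 + exp(−D·(θ − b)))
Exponent: 1.7 × (0.34 − (-0.47)) = 1.3770
1/(1 + e^{-1.3770}) = 0.7985
P = 0.7985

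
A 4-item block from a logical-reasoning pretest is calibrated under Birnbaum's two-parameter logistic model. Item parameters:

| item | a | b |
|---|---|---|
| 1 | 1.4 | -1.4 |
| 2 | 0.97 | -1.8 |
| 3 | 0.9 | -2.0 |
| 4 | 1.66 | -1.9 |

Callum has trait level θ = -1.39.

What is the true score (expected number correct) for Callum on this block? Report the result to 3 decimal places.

P(θ) = 1 / (1 + exp(−a(θ − b)))
P_1 = 1/(1+e^{-0.0140}) = 0.5035
P_2 = 1/(1+e^{-0.3977}) = 0.5981
P_3 = 1/(1+e^{-0.5490}) = 0.6339
P_4 = 1/(1+e^{-0.8466}) = 0.6999
E[score] = 0.5035 + 0.5981 + 0.6339 + 0.6999 = 2.4354

2.435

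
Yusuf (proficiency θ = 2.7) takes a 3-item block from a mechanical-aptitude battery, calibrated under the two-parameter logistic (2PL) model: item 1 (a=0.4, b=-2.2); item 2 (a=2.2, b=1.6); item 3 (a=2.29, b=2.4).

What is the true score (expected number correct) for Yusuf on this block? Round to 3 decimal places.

P(θ) = 1 / (1 + exp(−a(θ − b)))
P_1 = 1/(1+e^{-1.9600}) = 0.8765
P_2 = 1/(1+e^{-2.4200}) = 0.9183
P_3 = 1/(1+e^{-0.6870}) = 0.6653
E[score] = 0.8765 + 0.9183 + 0.6653 = 2.4602

2.460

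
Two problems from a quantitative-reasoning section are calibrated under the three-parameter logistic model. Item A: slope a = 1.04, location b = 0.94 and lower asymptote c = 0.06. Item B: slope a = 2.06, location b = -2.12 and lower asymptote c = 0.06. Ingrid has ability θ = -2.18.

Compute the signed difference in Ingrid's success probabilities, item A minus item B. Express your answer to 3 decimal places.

-0.406

P(θ) = c + (1 − c) · 1 / (1 + exp(−a(θ − b)))
P_A = 0.0953
P_B = 0.5010
P_A − P_B = -0.4057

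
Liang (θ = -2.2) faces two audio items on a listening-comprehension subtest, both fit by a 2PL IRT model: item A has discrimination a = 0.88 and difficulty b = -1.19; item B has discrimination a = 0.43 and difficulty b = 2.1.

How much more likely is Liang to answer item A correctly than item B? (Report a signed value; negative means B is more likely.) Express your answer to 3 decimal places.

0.155

P(θ) = 1 / (1 + exp(−a(θ − b)))
P_A = 0.2914
P_B = 0.1360
P_A − P_B = 0.1554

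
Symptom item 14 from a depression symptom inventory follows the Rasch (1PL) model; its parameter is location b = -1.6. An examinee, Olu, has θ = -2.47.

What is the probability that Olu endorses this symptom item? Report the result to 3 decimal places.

P(θ) = 1 / (1 + exp(−(θ − b)))
Exponent: (-2.47 − (-1.6)) = -0.8700
1/(1 + e^{0.8700}) = 0.2953
P = 0.2953

0.295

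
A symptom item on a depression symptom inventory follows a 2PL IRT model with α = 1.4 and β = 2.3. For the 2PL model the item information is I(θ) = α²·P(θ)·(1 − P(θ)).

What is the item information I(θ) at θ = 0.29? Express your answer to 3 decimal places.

P = 1/(1+e^{2.8140}) = 0.0566
P(1−P) = 0.0566 × 0.9434 = 0.0534
I = α² × P(1−P) = 1.4² × 0.0534 = 0.10461

0.105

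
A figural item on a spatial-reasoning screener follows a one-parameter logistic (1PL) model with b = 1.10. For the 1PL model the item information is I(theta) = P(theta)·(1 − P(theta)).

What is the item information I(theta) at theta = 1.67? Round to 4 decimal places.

0.2307

P = 1/(1+e^{-0.5700}) = 0.6388
P(1−P) = 0.6388 × 0.3612 = 0.2307
I = P(1−P) = 0.23074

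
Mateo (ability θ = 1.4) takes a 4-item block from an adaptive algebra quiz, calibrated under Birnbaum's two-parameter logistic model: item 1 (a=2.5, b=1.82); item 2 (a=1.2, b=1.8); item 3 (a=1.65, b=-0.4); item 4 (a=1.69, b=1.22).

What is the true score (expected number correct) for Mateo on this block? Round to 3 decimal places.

2.168

P(θ) = 1 / (1 + exp(−a(θ − b)))
P_1 = 1/(1+e^{1.0500}) = 0.2592
P_2 = 1/(1+e^{0.4800}) = 0.3823
P_3 = 1/(1+e^{-2.9700}) = 0.9512
P_4 = 1/(1+e^{-0.3042}) = 0.5755
E[score] = 0.2592 + 0.3823 + 0.9512 + 0.5755 = 2.1681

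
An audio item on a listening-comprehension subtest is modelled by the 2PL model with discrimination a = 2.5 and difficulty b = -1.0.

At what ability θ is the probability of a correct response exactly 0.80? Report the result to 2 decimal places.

-0.45

P(θ) = 1 / (1 + exp(−a(θ − b)))
logit = ln(0.8000/0.2000) = 1.3863
θ = b + logit/(a) = -1.0 + 1.3863/2.5000 = -0.4455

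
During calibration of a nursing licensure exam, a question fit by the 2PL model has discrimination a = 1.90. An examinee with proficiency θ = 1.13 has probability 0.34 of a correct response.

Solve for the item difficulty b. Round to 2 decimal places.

1.48

P(θ) = 1 / (1 + exp(−a(θ − b)))
logit(0.34) = ln(0.34/0.66) = -0.6633
b = θ − logit/(a) = 1.13 − (-0.6633)/1.9000 = 1.4791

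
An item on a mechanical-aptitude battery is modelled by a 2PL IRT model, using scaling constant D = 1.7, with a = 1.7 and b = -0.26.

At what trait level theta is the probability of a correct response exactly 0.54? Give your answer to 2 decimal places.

-0.20

P(theta) = 1 / (1 + exp(−D·a(theta − b)))
logit = ln(0.5400/0.4600) = 0.1603
theta = b + logit/(1.7·a) = -0.26 + 0.1603/2.8900 = -0.2045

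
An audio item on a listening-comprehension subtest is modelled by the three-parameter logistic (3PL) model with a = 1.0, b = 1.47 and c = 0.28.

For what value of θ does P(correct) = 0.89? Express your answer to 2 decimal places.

3.18

P(θ) = c + (1 − c) · 1 / (1 + exp(−a(θ − b)))
Remove guessing floor: (0.89 − 0.28)/(1 − 0.28) = 0.8472
logit = ln(0.8472/0.1528) = 1.7130
θ = b + logit/(a) = 1.47 + 1.7130/1.0000 = 3.1830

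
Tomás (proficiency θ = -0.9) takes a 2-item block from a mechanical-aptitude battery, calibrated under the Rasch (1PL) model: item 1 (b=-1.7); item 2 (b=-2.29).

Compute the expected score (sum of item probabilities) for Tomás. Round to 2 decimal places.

1.49

P(θ) = 1 / (1 + exp(−(θ − b)))
P_1 = 1/(1+e^{-0.8000}) = 0.6900
P_2 = 1/(1+e^{-1.3900}) = 0.8006
E[score] = 0.6900 + 0.8006 = 1.4906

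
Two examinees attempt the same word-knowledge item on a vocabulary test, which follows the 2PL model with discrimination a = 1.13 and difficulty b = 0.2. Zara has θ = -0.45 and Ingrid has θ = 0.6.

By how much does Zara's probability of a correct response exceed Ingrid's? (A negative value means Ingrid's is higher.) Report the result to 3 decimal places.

P(θ) = 1 / (1 + exp(−a(θ − b)))
P(Zara) = 0.3242  [exponent -0.7345]
P(Ingrid) = 0.6111  [exponent 0.4520]
Difference = 0.3242 − 0.6111 = -0.2869

-0.287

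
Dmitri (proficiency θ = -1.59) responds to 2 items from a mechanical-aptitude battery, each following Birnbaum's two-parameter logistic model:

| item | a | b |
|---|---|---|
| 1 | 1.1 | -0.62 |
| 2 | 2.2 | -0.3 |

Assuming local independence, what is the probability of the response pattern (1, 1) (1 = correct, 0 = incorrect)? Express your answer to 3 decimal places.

0.014

P(θ) = 1 / (1 + exp(−a(θ − b)))
P_1 = 1/(1+e^{1.0670}) = 0.2560
P_2 = 1/(1+e^{2.8380}) = 0.0553
L = P_1 × P_2 = 0.2560 × 0.0553 = 0.01416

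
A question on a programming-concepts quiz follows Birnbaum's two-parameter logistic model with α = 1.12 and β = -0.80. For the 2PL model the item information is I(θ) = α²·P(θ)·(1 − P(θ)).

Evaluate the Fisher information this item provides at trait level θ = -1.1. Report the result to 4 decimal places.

0.3049

P = 1/(1+e^{0.3360}) = 0.4168
P(1−P) = 0.4168 × 0.5832 = 0.2431
I = α² × P(1−P) = 1.12² × 0.2431 = 0.30491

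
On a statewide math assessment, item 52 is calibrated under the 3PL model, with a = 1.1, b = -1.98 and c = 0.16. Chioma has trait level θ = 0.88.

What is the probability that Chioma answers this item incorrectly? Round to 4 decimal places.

0.0346

P(θ) = c + (1 − c) · 1 / (1 + exp(−a(θ − b)))
Exponent: 1.1 × (0.88 − (-1.98)) = 3.1460
1/(1 + e^{-3.1460}) = 0.9588
P = 0.16 + 0.84 × 0.9588 = 0.9654
P(incorrect) = 1 − 0.9654 = 0.0346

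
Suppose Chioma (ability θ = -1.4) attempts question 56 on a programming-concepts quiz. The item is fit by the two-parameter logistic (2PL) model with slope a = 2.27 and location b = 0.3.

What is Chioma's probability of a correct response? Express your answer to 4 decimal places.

P(θ) = 1 / (1 + exp(−a(θ − b)))
Exponent: 2.27 × (-1.4 − 0.3) = -3.8590
1/(1 + e^{3.8590}) = 0.0207

0.0207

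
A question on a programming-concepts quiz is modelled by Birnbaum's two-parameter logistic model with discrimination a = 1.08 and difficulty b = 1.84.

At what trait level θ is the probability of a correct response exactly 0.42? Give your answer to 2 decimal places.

1.54

P(θ) = 1 / (1 + exp(−a(θ − b)))
logit = ln(0.4200/0.5800) = -0.3228
θ = b + logit/(a) = 1.84 + (-0.3228)/1.0800 = 1.5411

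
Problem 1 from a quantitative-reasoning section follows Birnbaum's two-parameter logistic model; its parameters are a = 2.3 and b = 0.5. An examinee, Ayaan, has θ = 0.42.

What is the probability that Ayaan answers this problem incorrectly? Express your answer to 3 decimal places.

P(θ) = 1 / (1 + exp(−a(θ − b)))
Exponent: 2.3 × (0.42 − 0.5) = -0.1840
1/(1 + e^{0.1840}) = 0.4541
P(incorrect) = 1 − 0.4541 = 0.5459

0.546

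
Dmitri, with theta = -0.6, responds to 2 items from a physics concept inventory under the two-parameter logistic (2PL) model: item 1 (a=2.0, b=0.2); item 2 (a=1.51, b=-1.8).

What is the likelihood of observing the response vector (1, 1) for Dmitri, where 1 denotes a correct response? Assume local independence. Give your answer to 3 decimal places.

0.144

P(theta) = 1 / (1 + exp(−a(theta − b)))
P_1 = 1/(1+e^{1.6000}) = 0.1680
P_2 = 1/(1+e^{-1.8120}) = 0.8596
L = P_1 × P_2 = 0.1680 × 0.8596 = 0.14440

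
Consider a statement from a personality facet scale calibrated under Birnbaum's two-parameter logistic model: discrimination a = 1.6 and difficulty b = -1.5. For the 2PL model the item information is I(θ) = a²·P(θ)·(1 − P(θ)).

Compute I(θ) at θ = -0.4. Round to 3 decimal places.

P = 1/(1+e^{-1.7600}) = 0.8532
P(1−P) = 0.8532 × 0.1468 = 0.1252
I = a² × P(1−P) = 1.6² × 0.1252 = 0.32062

0.321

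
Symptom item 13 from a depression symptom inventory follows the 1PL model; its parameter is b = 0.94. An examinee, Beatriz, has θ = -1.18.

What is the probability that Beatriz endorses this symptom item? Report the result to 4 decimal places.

P(θ) = 1 / (1 + exp(−(θ − b)))
Exponent: (-1.18 − 0.94) = -2.1200
1/(1 + e^{2.1200}) = 0.1072
P = 0.1072

0.1072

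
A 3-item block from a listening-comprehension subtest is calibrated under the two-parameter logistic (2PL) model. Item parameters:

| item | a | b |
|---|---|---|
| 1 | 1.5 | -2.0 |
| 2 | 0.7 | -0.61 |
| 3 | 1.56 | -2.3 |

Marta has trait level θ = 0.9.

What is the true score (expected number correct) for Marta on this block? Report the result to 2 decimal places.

P(θ) = 1 / (1 + exp(−a(θ − b)))
P_1 = 1/(1+e^{-4.3500}) = 0.9873
P_2 = 1/(1+e^{-1.0570}) = 0.7421
P_3 = 1/(1+e^{-4.9920}) = 0.9933
E[score] = 0.9873 + 0.7421 + 0.9933 = 2.7226

2.72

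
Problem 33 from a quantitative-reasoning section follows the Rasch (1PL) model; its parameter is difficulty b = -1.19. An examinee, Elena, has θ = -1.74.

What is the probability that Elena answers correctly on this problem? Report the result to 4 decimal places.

0.3659

P(θ) = 1 / (1 + exp(−(θ − b)))
Exponent: (-1.74 − (-1.19)) = -0.5500
1/(1 + e^{0.5500}) = 0.3659
P = 0.3659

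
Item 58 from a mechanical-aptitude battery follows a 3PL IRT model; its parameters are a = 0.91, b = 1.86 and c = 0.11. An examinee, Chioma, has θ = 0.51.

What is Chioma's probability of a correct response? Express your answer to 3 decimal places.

0.312

P(θ) = c + (1 − c) · 1 / (1 + exp(−a(θ − b)))
Exponent: 0.91 × (0.51 − 1.86) = -1.2285
1/(1 + e^{1.2285}) = 0.2264
P = 0.11 + 0.89 × 0.2264 = 0.3115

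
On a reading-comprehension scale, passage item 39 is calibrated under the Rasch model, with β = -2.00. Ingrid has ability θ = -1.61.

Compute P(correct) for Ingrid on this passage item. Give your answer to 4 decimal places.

P(θ) = 1 / (1 + exp(−(θ − β)))
Exponent: (-1.61 − (-2.00)) = 0.3900
1/(1 + e^{-0.3900}) = 0.5963
P = 0.5963

0.5963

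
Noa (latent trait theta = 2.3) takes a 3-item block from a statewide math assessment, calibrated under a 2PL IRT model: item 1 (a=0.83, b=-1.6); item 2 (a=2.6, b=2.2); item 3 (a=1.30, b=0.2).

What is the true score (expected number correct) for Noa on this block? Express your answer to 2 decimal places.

2.47

P(theta) = 1 / (1 + exp(−a(theta − b)))
P_1 = 1/(1+e^{-3.2370}) = 0.9622
P_2 = 1/(1+e^{-0.2600}) = 0.5646
P_3 = 1/(1+e^{-2.7300}) = 0.9388
E[score] = 0.9622 + 0.5646 + 0.9388 = 2.4656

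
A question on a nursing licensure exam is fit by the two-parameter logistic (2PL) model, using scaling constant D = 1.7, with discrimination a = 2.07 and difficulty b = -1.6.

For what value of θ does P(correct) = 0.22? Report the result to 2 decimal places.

P(θ) = 1 / (1 + exp(−D·a(θ − b)))
logit = ln(0.2200/0.7800) = -1.2657
θ = b + logit/(1.7·a) = -1.6 + (-1.2657)/3.5190 = -1.9597

-1.96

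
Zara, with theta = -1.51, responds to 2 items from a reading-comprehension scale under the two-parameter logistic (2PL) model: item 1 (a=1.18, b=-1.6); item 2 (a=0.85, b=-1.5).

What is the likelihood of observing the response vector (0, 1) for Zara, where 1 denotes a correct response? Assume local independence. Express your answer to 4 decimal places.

P(theta) = 1 / (1 + exp(−a(theta − b)))
P_1 = 1/(1+e^{-0.1062}) = 0.5265
P_2 = 1/(1+e^{0.0085}) = 0.4979
L = (1−P_1) × P_2 = 0.4735 × 0.4979 = 0.23573

0.2357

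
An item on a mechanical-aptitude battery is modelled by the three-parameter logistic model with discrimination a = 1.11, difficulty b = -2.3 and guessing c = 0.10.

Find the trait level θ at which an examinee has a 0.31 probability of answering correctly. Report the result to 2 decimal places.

P(θ) = c + (1 − c) · 1 / (1 + exp(−a(θ − b)))
Remove guessing floor: (0.31 − 0.10)/(1 − 0.10) = 0.2333
logit = ln(0.2333/0.7667) = -1.1896
θ = b + logit/(a) = -2.3 + (-1.1896)/1.1100 = -3.3717

-3.37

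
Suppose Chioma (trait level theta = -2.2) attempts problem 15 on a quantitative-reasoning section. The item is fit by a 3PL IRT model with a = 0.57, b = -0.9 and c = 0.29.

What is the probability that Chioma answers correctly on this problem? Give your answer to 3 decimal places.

0.519

P(theta) = c + (1 − c) · 1 / (1 + exp(−a(theta − b)))
Exponent: 0.57 × (-2.2 − (-0.9)) = -0.7410
1/(1 + e^{0.7410}) = 0.3228
P = 0.29 + 0.71 × 0.3228 = 0.5192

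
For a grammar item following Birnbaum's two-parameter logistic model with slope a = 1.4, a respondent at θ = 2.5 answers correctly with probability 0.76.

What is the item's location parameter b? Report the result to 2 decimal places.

1.68

P(θ) = 1 / (1 + exp(−a(θ − b)))
logit(0.76) = ln(0.76/0.24) = 1.1527
b = θ − logit/(a) = 2.5 − 1.1527/1.4000 = 1.6767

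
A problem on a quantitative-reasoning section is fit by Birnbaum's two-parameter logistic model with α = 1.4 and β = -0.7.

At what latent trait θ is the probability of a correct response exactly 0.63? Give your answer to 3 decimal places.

P(θ) = 1 / (1 + exp(−α(θ − β)))
logit = ln(0.6300/0.3700) = 0.5322
θ = β + logit/(α) = -0.7 + 0.5322/1.4000 = -0.3198

-0.320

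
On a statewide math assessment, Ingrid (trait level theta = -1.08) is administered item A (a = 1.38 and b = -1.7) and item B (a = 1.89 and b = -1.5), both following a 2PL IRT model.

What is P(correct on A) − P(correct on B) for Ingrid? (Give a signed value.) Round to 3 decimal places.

0.013

P(theta) = 1 / (1 + exp(−a(theta − b)))
P_A = 0.7017
P_B = 0.6886
P_A − P_B = 0.0131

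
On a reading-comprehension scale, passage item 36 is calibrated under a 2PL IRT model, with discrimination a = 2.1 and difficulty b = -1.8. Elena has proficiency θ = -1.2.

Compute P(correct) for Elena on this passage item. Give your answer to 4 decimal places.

0.7790

P(θ) = 1 / (1 + exp(−a(θ − b)))
Exponent: 2.1 × (-1.2 − (-1.8)) = 1.2600
1/(1 + e^{-1.2600}) = 0.7790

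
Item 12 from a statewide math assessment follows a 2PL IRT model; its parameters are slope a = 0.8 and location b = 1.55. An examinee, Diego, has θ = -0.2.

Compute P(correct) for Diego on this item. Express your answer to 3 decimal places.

P(θ) = 1 / (1 + exp(−a(θ − b)))
Exponent: 0.8 × (-0.2 − 1.55) = -1.4000
1/(1 + e^{1.4000}) = 0.1978

0.198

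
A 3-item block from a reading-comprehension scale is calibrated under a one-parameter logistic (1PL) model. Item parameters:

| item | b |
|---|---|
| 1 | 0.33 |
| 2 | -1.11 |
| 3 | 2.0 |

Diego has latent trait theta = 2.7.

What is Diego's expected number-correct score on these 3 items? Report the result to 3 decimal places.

P(theta) = 1 / (1 + exp(−(theta − b)))
P_1 = 1/(1+e^{-2.3700}) = 0.9145
P_2 = 1/(1+e^{-3.8100}) = 0.9783
P_3 = 1/(1+e^{-0.7000}) = 0.6682
E[score] = 0.9145 + 0.9783 + 0.6682 = 2.5610

2.561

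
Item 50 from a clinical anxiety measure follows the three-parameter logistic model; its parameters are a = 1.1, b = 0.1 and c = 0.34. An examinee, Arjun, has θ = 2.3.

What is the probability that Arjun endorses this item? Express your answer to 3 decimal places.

P(θ) = c + (1 − c) · 1 / (1 + exp(−a(θ − b)))
Exponent: 1.1 × (2.3 − 0.1) = 2.4200
1/(1 + e^{-2.4200}) = 0.9183
P = 0.34 + 0.66 × 0.9183 = 0.9461

0.946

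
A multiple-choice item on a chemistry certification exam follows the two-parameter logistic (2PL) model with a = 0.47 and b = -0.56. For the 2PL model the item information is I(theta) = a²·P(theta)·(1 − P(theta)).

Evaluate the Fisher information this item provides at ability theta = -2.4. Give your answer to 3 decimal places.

0.046

P = 1/(1+e^{0.8648}) = 0.2963
P(1−P) = 0.2963 × 0.7037 = 0.2085
I = a² × P(1−P) = 0.47² × 0.2085 = 0.04606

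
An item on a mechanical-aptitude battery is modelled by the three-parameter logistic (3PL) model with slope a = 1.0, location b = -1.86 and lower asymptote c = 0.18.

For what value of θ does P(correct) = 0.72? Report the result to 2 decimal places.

P(θ) = c + (1 − c) · 1 / (1 + exp(−a(θ − b)))
Remove guessing floor: (0.72 − 0.18)/(1 − 0.18) = 0.6585
logit = ln(0.6585/0.3415) = 0.6568
θ = b + logit/(a) = -1.86 + 0.6568/1.0000 = -1.2032

-1.20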